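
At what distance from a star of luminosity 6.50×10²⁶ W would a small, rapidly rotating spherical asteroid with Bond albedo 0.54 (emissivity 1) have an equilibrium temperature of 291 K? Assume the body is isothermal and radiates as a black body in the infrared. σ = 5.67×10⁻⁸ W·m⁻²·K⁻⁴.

For an isothermal black-emitting sphere, (1−a)S·πr² = σ·4πr²·T⁴ ⇒ S = 4σT⁴/(1−a).
S = 4·5.67×10⁻⁸·(291)⁴/0.460 = 3536 W/m².
Flux falls as S = L/(4πd²), so d = √(L/(4πS)) = √(6.50×10²⁶/(4π·3536)).

d ≈ 1.21×10¹¹ m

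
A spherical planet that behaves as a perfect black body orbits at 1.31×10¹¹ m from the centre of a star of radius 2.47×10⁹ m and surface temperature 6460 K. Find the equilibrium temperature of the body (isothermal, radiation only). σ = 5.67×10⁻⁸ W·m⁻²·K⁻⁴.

T ≈ 627 K

The star's surface emits σT_*⁴; at distance d the flux is S = σT_*⁴(R_*/d)².
S = 5.67×10⁻⁸·(6460)⁴·(2.47×10⁹/1.31×10¹¹)² = 35100 W/m².
For an isothermal sphere T⁴ = (1−a)S/(4σ) = 1.548×10¹¹ K⁴.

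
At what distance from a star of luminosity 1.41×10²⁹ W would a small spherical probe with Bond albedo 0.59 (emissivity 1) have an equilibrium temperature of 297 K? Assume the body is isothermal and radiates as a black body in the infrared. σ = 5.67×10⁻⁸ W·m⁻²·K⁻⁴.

d ≈ 1.61×10¹² m

For an isothermal black-emitting sphere, (1−a)S·πr² = σ·4πr²·T⁴ ⇒ S = 4σT⁴/(1−a).
S = 4·5.67×10⁻⁸·(297)⁴/0.410 = 4304 W/m².
Flux falls as S = L/(4πd²), so d = √(L/(4πS)) = √(1.41×10²⁹/(4π·4304)).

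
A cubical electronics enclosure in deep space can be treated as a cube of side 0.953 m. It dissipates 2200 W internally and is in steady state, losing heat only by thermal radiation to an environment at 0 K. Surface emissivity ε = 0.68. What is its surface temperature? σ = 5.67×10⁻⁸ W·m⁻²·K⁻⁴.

Steady state: internal power = radiated power, P = εσA T⁴.
Radiating area A = 6L² = 5.449 m².
T⁴ = P/(εσA) = 2200/(0.68·5.67×10⁻⁸·5.449) = 1.047×10¹⁰ K⁴.
T = (1.047×10¹⁰)^(1/4).

T ≈ 320 K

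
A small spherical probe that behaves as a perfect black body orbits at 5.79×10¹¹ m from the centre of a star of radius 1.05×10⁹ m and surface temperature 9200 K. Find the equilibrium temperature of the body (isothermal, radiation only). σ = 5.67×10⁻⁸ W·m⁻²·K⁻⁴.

T ≈ 277 K

The star's surface emits σT_*⁴; at distance d the flux is S = σT_*⁴(R_*/d)².
S = 5.67×10⁻⁸·(9200)⁴·(1.05×10⁹/5.79×10¹¹)² = 1336 W/m².
For an isothermal sphere T⁴ = (1−a)S/(4σ) = 5.890×10⁹ K⁴.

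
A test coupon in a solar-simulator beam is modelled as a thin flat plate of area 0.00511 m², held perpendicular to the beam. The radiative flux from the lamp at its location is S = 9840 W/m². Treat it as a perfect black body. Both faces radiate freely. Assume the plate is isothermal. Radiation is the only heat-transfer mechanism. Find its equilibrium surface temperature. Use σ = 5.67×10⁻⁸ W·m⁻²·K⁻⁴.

At equilibrium, absorbed power = emitted power.
Absorbing cross-section = A = 0.005110 m²; emitting surface = 2A = 0.01022 m² (ratio 2).
S·A_cross = εσ·A_surf·T⁴  ⇒  T⁴ = S/(2σ).
T⁴ = 1.00·9840/(2·5.67×10⁻⁸) = 8.677×10¹⁰ K⁴.
T = (8.677×10¹⁰)^(1/4).

T ≈ 543 K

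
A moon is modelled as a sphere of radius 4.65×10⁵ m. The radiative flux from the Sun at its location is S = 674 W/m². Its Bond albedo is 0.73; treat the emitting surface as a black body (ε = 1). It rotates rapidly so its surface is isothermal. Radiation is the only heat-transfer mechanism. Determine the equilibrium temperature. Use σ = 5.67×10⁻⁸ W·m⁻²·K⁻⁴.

At equilibrium, absorbed power = emitted power.
Absorbing cross-section = πr² = 6.793×10¹¹ m²; emitting surface = 4πr² = 2.717×10¹² m² (ratio 4).
(1−a)S·A_cross = εσ·A_surf·T⁴  ⇒  T⁴ = (1−a)S/(4σ).
T⁴ = 0.270·674/(4·5.67×10⁻⁸) = 8.024×10⁸ K⁴.
T = (8.024×10⁸)^(1/4).

T ≈ 168 K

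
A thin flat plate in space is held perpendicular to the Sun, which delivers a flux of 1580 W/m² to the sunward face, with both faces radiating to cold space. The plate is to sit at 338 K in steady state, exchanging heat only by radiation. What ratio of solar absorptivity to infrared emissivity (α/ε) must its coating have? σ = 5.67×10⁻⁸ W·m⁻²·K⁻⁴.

α/ε ≈ 0.937

Balance: αS·A = εσ·2A·T⁴ ⇒ α/ε = 2σT⁴/S.
α/ε = 2·5.67×10⁻⁸·(338)⁴/1580 = 2·5.67×10⁻⁸·1.305×10¹⁰/1580.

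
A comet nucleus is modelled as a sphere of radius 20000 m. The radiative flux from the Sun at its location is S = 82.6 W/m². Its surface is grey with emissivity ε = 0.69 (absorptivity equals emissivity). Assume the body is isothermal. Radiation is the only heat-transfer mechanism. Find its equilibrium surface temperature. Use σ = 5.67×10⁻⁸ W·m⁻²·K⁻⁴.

At equilibrium, absorbed power = emitted power.
Absorbing cross-section = πr² = 1.257×10⁹ m²; emitting surface = 4πr² = 5.027×10⁹ m² (ratio 4).
εS·A_cross = εσ·A_surf·T⁴  ⇒  T⁴ = S/(4σ)   (ε cancels).
T⁴ = 82.6/(4·5.67×10⁻⁸) = 3.642×10⁸ K⁴.
T = (3.642×10⁸)^(1/4).

T ≈ 138 K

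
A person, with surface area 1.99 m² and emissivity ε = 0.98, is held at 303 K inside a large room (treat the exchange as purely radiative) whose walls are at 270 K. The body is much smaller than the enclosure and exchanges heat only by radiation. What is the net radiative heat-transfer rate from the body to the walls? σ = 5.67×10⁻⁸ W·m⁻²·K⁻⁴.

P_net ≈ 344 W

For a small grey body in a large enclosure: P_net = εσA(T_body⁴ − T_wall⁴).
A = 1.99 m²; T_body⁴ − T_wall⁴ = 8.429×10⁹ − 5.314×10⁹ = 3.114×10⁹ K⁴.
|P_net| = 0.98·5.67×10⁻⁸·1.990·3.114×10⁹.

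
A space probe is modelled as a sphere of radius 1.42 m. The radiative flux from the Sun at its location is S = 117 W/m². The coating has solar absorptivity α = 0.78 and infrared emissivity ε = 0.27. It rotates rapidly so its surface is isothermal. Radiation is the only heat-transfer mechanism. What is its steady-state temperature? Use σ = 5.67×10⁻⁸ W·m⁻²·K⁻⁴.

T ≈ 196 K

At equilibrium, absorbed power = emitted power.
Absorbing cross-section = πr² = 6.335 m²; emitting surface = 4πr² = 25.34 m² (ratio 4).
αS·A_cross = εσ·A_surf·T⁴  ⇒  T⁴ = αS/(ε·4σ).
T⁴ = 0.780·117/(0.27·4·5.67×10⁻⁸) = 1.490×10⁹ K⁴.
T = (1.490×10⁹)^(1/4).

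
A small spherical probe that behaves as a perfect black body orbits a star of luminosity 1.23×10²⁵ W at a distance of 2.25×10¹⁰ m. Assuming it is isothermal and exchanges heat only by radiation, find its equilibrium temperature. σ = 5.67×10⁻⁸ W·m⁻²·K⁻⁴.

T ≈ 304 K

First find the stellar flux at distance d: S = L/(4πd²) = 1.23×10²⁵/(4π·(2.25×10¹⁰)²) = 1933 W/m².
For an isothermal sphere, absorbed (1−a)S·πr² = emitted σ·4πr²·T⁴, so T⁴ = (1−a)S/(4σ).
T⁴ = 1.00·1933/(4·5.67×10⁻⁸) = 8.525×10⁹ K⁴.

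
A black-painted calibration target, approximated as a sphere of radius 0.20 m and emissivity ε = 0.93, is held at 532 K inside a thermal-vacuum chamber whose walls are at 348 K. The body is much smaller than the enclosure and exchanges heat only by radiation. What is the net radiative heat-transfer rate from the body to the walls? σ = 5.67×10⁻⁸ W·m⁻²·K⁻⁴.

P_net ≈ 1730 W

For a small grey body in a large enclosure: P_net = εσA(T_body⁴ − T_wall⁴).
A = 4πr² = 0.5027 m²; T_body⁴ − T_wall⁴ = 8.010×10¹⁰ − 1.467×10¹⁰ = 6.544×10¹⁰ K⁴.
|P_net| = 0.93·5.67×10⁻⁸·0.5027·6.544×10¹⁰.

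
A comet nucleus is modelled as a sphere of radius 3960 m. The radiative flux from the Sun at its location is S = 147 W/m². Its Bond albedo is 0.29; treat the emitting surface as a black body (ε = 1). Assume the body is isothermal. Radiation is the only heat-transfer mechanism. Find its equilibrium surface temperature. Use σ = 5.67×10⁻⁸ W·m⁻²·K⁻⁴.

T ≈ 146 K

At equilibrium, absorbed power = emitted power.
Absorbing cross-section = πr² = 4.927×10⁷ m²; emitting surface = 4πr² = 1.971×10⁸ m² (ratio 4).
(1−a)S·A_cross = εσ·A_surf·T⁴  ⇒  T⁴ = (1−a)S/(4σ).
T⁴ = 0.710·147/(4·5.67×10⁻⁸) = 4.602×10⁸ K⁴.
T = (4.602×10⁸)^(1/4).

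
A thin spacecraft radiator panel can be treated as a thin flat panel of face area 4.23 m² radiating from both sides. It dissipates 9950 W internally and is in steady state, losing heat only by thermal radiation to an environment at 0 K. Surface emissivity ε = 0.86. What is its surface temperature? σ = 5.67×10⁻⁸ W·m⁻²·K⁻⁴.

T ≈ 394 K

Steady state: internal power = radiated power, P = εσA T⁴.
Radiating area A = 2·4.23 = 8.460 m².
T⁴ = P/(εσA) = 9950/(0.86·5.67×10⁻⁸·8.460) = 2.412×10¹⁰ K⁴.
T = (2.412×10¹⁰)^(1/4).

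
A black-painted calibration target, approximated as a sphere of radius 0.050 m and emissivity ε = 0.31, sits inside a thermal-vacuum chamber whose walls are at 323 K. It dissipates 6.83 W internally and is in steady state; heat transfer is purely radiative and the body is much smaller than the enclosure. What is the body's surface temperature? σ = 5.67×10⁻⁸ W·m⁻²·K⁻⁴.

For a small grey body in a large enclosure, net radiated power = εσA(T⁴ − T_w⁴).
Steady state: P = εσA(T⁴ − T_w⁴) with A = 4πr² = 0.03142 m².
T⁴ = P/(εσA) + T_w⁴ = 6.83/(0.31·5.67×10⁻⁸·0.03142) + (323)⁴
    = 1.237×10¹⁰ + 1.088×10¹⁰ = 2.325×10¹⁰ K⁴.

T ≈ 391 K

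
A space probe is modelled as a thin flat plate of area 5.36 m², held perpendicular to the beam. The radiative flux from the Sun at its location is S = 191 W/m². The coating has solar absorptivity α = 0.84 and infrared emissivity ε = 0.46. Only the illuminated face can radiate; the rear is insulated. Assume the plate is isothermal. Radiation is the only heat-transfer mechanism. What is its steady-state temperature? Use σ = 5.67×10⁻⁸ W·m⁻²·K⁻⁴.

At equilibrium, absorbed power = emitted power.
Absorbing cross-section = A = 5.360 m²; emitting surface = A = 5.360 m² (ratio 1).
αS·A_cross = εσ·A_surf·T⁴  ⇒  T⁴ = αS/(ε·1σ).
T⁴ = 0.840·191/(0.46·1·5.67×10⁻⁸) = 6.151×10⁹ K⁴.
T = (6.151×10⁹)^(1/4).

T ≈ 280 K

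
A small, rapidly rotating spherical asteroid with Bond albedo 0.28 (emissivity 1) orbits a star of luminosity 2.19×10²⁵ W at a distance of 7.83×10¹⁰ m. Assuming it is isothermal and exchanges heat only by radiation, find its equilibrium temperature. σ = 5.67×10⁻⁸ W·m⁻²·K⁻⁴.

T ≈ 173 K

First find the stellar flux at distance d: S = L/(4πd²) = 2.19×10²⁵/(4π·(7.83×10¹⁰)²) = 284.3 W/m².
For an isothermal sphere, absorbed (1−a)S·πr² = emitted σ·4πr²·T⁴, so T⁴ = (1−a)S/(4σ).
T⁴ = 0.720·284.3/(4·5.67×10⁻⁸) = 9.024×10⁸ K⁴.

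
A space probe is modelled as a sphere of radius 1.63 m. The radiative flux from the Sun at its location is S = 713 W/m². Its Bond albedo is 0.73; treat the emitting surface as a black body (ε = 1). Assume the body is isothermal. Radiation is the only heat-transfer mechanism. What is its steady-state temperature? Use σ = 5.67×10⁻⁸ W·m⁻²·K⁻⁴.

T ≈ 171 K

At equilibrium, absorbed power = emitted power.
Absorbing cross-section = πr² = 8.347 m²; emitting surface = 4πr² = 33.39 m² (ratio 4).
(1−a)S·A_cross = εσ·A_surf·T⁴  ⇒  T⁴ = (1−a)S/(4σ).
T⁴ = 0.270·713/(4·5.67×10⁻⁸) = 8.488×10⁸ K⁴.
T = (8.488×10⁸)^(1/4).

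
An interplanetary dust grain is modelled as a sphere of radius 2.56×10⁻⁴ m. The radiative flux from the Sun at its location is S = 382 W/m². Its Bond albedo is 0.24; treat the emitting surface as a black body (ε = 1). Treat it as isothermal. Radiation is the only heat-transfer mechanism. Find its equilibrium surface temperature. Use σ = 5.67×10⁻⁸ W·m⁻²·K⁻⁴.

T ≈ 189 K

At equilibrium, absorbed power = emitted power.
Absorbing cross-section = πr² = 2.059×10⁻⁷ m²; emitting surface = 4πr² = 8.235×10⁻⁷ m² (ratio 4).
(1−a)S·A_cross = εσ·A_surf·T⁴  ⇒  T⁴ = (1−a)S/(4σ).
T⁴ = 0.760·382/(4·5.67×10⁻⁸) = 1.280×10⁹ K⁴.
T = (1.280×10⁹)^(1/4).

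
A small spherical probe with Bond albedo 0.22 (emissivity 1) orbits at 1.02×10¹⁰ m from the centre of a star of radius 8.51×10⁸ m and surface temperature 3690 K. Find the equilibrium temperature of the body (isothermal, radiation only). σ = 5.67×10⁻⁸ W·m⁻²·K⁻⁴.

T ≈ 708 K

The star's surface emits σT_*⁴; at distance d the flux is S = σT_*⁴(R_*/d)².
S = 5.67×10⁻⁸·(3690)⁴·(8.51×10⁸/1.02×10¹⁰)² = 73170 W/m².
For an isothermal sphere T⁴ = (1−a)S/(4σ) = 2.517×10¹¹ K⁴.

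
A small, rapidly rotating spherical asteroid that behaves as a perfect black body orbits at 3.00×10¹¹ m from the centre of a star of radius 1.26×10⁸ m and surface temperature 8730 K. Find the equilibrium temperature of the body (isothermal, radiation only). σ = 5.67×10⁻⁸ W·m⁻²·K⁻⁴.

T ≈ 127 K

The star's surface emits σT_*⁴; at distance d the flux is S = σT_*⁴(R_*/d)².
S = 5.67×10⁻⁸·(8730)⁴·(1.26×10⁸/3.00×10¹¹)² = 58.09 W/m².
For an isothermal sphere T⁴ = (1−a)S/(4σ) = 2.562×10⁸ K⁴.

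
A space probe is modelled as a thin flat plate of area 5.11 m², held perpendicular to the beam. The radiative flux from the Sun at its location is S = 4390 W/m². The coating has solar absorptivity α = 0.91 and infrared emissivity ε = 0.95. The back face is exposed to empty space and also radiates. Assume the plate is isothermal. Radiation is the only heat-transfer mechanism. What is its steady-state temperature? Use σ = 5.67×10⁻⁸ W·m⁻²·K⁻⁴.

T ≈ 439 K

At equilibrium, absorbed power = emitted power.
Absorbing cross-section = A = 5.110 m²; emitting surface = 2A = 10.22 m² (ratio 2).
αS·A_cross = εσ·A_surf·T⁴  ⇒  T⁴ = αS/(ε·2σ).
T⁴ = 0.910·4390/(0.95·2·5.67×10⁻⁸) = 3.708×10¹⁰ K⁴.
T = (3.708×10¹⁰)^(1/4).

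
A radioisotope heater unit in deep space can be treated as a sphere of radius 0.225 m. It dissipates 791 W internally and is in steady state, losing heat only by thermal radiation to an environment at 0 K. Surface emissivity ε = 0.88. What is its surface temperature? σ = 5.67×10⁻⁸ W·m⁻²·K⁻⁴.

T ≈ 397 K

Steady state: internal power = radiated power, P = εσA T⁴.
Radiating area A = 4πr² = 0.6362 m².
T⁴ = P/(εσA) = 791/(0.88·5.67×10⁻⁸·0.6362) = 2.492×10¹⁰ K⁴.
T = (2.492×10¹⁰)^(1/4).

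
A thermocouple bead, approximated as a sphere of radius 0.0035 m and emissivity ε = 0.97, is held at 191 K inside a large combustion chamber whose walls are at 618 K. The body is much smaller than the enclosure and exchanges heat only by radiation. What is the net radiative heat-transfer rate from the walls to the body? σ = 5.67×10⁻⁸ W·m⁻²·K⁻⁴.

P_net ≈ 1.22 W

For a small grey body in a large enclosure: P_net = εσA(T_body⁴ − T_wall⁴).
A = 4πr² = 1.539×10⁻⁴ m²; T_body⁴ − T_wall⁴ = 1.331×10⁹ − 1.459×10¹¹ = -1.445×10¹¹ K⁴.
|P_net| = 0.97·5.67×10⁻⁸·1.539×10⁻⁴·1.445×10¹¹.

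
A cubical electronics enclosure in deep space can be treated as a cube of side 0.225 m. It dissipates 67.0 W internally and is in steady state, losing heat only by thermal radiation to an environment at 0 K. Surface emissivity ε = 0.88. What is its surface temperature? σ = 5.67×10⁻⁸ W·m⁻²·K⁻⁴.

T ≈ 258 K

Steady state: internal power = radiated power, P = εσA T⁴.
Radiating area A = 6L² = 0.3038 m².
T⁴ = P/(εσA) = 67.0/(0.88·5.67×10⁻⁸·0.3038) = 4.421×10⁹ K⁴.
T = (4.421×10⁹)^(1/4).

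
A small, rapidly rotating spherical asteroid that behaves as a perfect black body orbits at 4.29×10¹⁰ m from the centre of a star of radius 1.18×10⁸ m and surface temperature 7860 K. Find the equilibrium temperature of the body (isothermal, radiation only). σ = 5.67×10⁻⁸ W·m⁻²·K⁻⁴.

The star's surface emits σT_*⁴; at distance d the flux is S = σT_*⁴(R_*/d)².
S = 5.67×10⁻⁸·(7860)⁴·(1.18×10⁸/4.29×10¹⁰)² = 1637 W/m².
For an isothermal sphere T⁴ = (1−a)S/(4σ) = 7.219×10⁹ K⁴.

T ≈ 291 K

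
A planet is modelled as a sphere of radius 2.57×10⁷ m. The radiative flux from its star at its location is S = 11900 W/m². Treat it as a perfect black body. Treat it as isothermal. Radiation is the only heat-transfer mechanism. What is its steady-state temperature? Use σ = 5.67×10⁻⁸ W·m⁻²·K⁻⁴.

T ≈ 479 K

At equilibrium, absorbed power = emitted power.
Absorbing cross-section = πr² = 2.075×10¹⁵ m²; emitting surface = 4πr² = 8.300×10¹⁵ m² (ratio 4).
S·A_cross = εσ·A_surf·T⁴  ⇒  T⁴ = S/(4σ).
T⁴ = 1.00·11900/(4·5.67×10⁻⁸) = 5.247×10¹⁰ K⁴.
T = (5.247×10¹⁰)^(1/4).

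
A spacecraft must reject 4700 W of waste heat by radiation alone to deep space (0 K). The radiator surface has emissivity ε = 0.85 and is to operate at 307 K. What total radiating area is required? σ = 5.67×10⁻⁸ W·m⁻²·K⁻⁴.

A ≈ 11.0 m²

P = εσA T⁴ ⇒ A = P/(εσT⁴).
T⁴ = 8.883×10⁹ K⁴.
A = 4700/(0.85 × 5.67×10⁻⁸ × 8.883×10⁹).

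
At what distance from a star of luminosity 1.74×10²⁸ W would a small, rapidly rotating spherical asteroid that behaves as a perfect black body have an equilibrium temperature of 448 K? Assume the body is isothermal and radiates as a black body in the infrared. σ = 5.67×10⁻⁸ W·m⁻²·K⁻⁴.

d ≈ 3.89×10¹¹ m

For an isothermal black-emitting sphere, (1−a)S·πr² = σ·4πr²·T⁴ ⇒ S = 4σT⁴/(1−a).
S = 4·5.67×10⁻⁸·(448)⁴/1.00 = 9136 W/m².
Flux falls as S = L/(4πd²), so d = √(L/(4πS)) = √(1.74×10²⁸/(4π·9136)).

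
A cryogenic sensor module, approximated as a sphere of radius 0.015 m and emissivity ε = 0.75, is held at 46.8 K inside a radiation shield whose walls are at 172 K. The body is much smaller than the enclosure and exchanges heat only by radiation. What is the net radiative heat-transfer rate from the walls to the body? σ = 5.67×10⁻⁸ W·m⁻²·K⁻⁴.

P_net ≈ 0.105 W

For a small grey body in a large enclosure: P_net = εσA(T_body⁴ − T_wall⁴).
A = 4πr² = 0.002827 m²; T_body⁴ − T_wall⁴ = 4.797×10⁶ − 8.752×10⁸ = -8.704×10⁸ K⁴.
|P_net| = 0.75·5.67×10⁻⁸·0.002827·8.704×10⁸.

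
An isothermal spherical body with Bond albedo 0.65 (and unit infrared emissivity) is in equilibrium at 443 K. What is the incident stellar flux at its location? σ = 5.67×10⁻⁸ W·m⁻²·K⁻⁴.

S ≈ 25000 W/m²

(1−a)S·πr² = σ·4πr²·T⁴ ⇒ S = 4σT⁴/(1−a).
S = 4·5.67×10⁻⁸·3.851×10¹⁰/0.350.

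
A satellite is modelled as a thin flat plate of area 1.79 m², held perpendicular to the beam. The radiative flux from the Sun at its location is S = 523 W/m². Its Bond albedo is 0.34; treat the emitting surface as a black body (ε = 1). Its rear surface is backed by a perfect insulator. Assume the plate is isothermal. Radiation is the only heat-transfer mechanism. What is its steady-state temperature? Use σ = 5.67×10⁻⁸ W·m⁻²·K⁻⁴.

T ≈ 279 K

At equilibrium, absorbed power = emitted power.
Absorbing cross-section = A = 1.790 m²; emitting surface = A = 1.790 m² (ratio 1).
(1−a)S·A_cross = εσ·A_surf·T⁴  ⇒  T⁴ = (1−a)S/(1σ).
T⁴ = 0.660·523/(1·5.67×10⁻⁸) = 6.088×10⁹ K⁴.
T = (6.088×10⁹)^(1/4).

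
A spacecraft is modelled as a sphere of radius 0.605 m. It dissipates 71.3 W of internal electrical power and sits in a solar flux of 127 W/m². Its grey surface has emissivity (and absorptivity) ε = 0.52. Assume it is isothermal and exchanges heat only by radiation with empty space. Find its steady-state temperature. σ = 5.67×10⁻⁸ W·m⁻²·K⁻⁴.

T ≈ 182 K

At steady state, absorbed solar power + internal power = radiated power.
Absorbed: α·S·A_cross = 0.52·127·1.150 = 75.94 W (cross-section πr²).
Total input = 75.94 + 71.3 = 147.2 W.
Radiated: εσ·A_surf·T⁴ with A_surf = 4πr² = 4.600 m².
T⁴ = 147.2/(0.52·5.67×10⁻⁸·4.600) = 1.086×10⁹ K⁴.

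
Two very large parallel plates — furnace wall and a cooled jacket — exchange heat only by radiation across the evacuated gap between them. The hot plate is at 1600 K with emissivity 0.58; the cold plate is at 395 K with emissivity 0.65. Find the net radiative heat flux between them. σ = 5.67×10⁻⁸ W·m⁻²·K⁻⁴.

For two infinite grey parallel plates, q = σ(T₁⁴ − T₂⁴)/(1/ε₁ + 1/ε₂ − 1).
T₁⁴ − T₂⁴ = 6.554×10¹² − 2.434×10¹⁰ = 6.529×10¹² K⁴.
1/ε₁ + 1/ε₂ − 1 = 1.724 + 1.538 − 1 = 2.263.
q = 5.67×10⁻⁸ × 6.529×10¹² / 2.263.

q ≈ 1.64×10⁵ W/m²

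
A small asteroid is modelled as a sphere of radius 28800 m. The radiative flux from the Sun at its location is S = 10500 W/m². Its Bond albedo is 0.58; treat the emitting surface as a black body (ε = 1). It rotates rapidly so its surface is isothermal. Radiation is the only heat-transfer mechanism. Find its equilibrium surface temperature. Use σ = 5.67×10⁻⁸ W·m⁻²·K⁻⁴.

T ≈ 373 K

At equilibrium, absorbed power = emitted power.
Absorbing cross-section = πr² = 2.606×10⁹ m²; emitting surface = 4πr² = 1.042×10¹⁰ m² (ratio 4).
(1−a)S·A_cross = εσ·A_surf·T⁴  ⇒  T⁴ = (1−a)S/(4σ).
T⁴ = 0.420·10500/(4·5.67×10⁻⁸) = 1.944×10¹⁰ K⁴.
T = (1.944×10¹⁰)^(1/4).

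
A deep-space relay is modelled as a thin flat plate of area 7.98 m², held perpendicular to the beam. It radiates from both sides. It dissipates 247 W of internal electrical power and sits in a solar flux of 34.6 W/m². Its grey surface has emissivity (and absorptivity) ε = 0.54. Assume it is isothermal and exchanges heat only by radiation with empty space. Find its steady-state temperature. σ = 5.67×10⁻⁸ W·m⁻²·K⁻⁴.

T ≈ 169 K

At steady state, absorbed solar power + internal power = radiated power.
Absorbed: α·S·A_cross = 0.54·34.6·7.980 = 149.1 W (cross-section A).
Total input = 149.1 + 247 = 396.1 W.
Radiated: εσ·A_surf·T⁴ with A_surf = 2A = 15.96 m².
T⁴ = 396.1/(0.54·5.67×10⁻⁸·15.96) = 8.106×10⁸ K⁴.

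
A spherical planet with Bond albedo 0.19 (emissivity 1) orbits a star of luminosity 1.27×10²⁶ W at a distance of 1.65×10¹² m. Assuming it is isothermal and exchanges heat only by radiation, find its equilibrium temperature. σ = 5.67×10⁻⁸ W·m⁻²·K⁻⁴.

First find the stellar flux at distance d: S = L/(4πd²) = 1.27×10²⁶/(4π·(1.65×10¹²)²) = 3.712 W/m².
For an isothermal sphere, absorbed (1−a)S·πr² = emitted σ·4πr²·T⁴, so T⁴ = (1−a)S/(4σ).
T⁴ = 0.810·3.712/(4·5.67×10⁻⁸) = 1.326×10⁷ K⁴.

T ≈ 60.3 K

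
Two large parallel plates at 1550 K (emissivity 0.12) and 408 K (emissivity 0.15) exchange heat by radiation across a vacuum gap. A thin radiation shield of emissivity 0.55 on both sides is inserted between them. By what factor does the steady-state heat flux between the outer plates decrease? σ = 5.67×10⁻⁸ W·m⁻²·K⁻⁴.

factor ≈ 1.19

Without shield: q₀ = σΔ(T⁴)/(1/ε₁+1/ε₂−1) with denominator 14.00.
With shield the two gaps are in series; the resistances add: (1/ε₁+1/ε_s−1)+(1/ε_s+1/ε₂−1) = 9.152+7.485 = 16.64.
Heat-flux ratio q₀/q = 16.64/14.00.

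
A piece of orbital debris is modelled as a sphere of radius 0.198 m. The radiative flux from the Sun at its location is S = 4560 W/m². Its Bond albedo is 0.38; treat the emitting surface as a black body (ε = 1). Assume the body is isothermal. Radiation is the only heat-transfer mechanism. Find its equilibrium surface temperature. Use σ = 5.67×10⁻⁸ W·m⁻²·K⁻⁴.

T ≈ 334 K

At equilibrium, absorbed power = emitted power.
Absorbing cross-section = πr² = 0.1232 m²; emitting surface = 4πr² = 0.4927 m² (ratio 4).
(1−a)S·A_cross = εσ·A_surf·T⁴  ⇒  T⁴ = (1−a)S/(4σ).
T⁴ = 0.620·4560/(4·5.67×10⁻⁸) = 1.247×10¹⁰ K⁴.
T = (1.247×10¹⁰)^(1/4).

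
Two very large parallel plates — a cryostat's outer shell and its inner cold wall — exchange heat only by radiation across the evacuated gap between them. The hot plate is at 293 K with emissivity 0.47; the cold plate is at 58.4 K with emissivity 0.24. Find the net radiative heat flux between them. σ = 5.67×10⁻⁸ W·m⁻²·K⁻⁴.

q ≈ 78.8 W/m²

For two infinite grey parallel plates, q = σ(T₁⁴ − T₂⁴)/(1/ε₁ + 1/ε₂ − 1).
T₁⁴ − T₂⁴ = 7.370×10⁹ − 1.163×10⁷ = 7.358×10⁹ K⁴.
1/ε₁ + 1/ε₂ − 1 = 2.128 + 4.167 − 1 = 5.294.
q = 5.67×10⁻⁸ × 7.358×10⁹ / 5.294.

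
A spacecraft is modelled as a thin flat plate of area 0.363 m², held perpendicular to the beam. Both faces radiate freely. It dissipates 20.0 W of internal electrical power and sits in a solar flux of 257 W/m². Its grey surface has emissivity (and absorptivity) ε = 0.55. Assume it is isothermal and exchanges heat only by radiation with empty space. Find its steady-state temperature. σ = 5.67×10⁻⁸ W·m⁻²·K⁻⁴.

T ≈ 237 K

At steady state, absorbed solar power + internal power = radiated power.
Absorbed: α·S·A_cross = 0.55·257·0.3630 = 51.31 W (cross-section A).
Total input = 51.31 + 20.0 = 71.31 W.
Radiated: εσ·A_surf·T⁴ with A_surf = 2A = 0.7260 m².
T⁴ = 71.31/(0.55·5.67×10⁻⁸·0.7260) = 3.150×10⁹ K⁴.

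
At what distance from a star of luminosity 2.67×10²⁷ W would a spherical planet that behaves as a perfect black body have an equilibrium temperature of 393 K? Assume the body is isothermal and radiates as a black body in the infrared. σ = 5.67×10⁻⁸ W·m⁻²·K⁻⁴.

For an isothermal black-emitting sphere, (1−a)S·πr² = σ·4πr²·T⁴ ⇒ S = 4σT⁴/(1−a).
S = 4·5.67×10⁻⁸·(393)⁴/1.00 = 5410 W/m².
Flux falls as S = L/(4πd²), so d = √(L/(4πS)) = √(2.67×10²⁷/(4π·5410)).

d ≈ 1.98×10¹¹ m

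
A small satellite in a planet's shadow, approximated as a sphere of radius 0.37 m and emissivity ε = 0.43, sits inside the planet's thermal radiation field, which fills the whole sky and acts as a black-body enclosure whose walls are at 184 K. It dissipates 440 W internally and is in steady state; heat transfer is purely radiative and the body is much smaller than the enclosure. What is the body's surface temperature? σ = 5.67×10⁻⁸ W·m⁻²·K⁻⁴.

For a small grey body in a large enclosure, net radiated power = εσA(T⁴ − T_w⁴).
Steady state: P = εσA(T⁴ − T_w⁴) with A = 4πr² = 1.720 m².
T⁴ = P/(εσA) + T_w⁴ = 440/(0.43·5.67×10⁻⁸·1.720) + (184)⁴
    = 1.049×10¹⁰ + 1.146×10⁹ = 1.164×10¹⁰ K⁴.

T ≈ 328 K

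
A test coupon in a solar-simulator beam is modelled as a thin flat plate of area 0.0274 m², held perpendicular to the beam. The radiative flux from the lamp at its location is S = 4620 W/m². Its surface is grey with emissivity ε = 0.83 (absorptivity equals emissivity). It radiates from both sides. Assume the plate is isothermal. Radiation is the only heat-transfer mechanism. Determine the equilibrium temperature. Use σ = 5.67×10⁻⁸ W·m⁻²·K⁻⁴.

At equilibrium, absorbed power = emitted power.
Absorbing cross-section = A = 0.02740 m²; emitting surface = 2A = 0.05480 m² (ratio 2).
εS·A_cross = εσ·A_surf·T⁴  ⇒  T⁴ = S/(2σ)   (ε cancels).
T⁴ = 4620/(2·5.67×10⁻⁸) = 4.074×10¹⁰ K⁴.
T = (4.074×10¹⁰)^(1/4).

T ≈ 449 K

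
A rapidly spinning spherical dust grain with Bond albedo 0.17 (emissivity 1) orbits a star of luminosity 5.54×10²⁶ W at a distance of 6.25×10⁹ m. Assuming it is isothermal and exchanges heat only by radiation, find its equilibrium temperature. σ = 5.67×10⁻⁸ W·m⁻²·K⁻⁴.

T ≈ 1430 K

First find the stellar flux at distance d: S = L/(4πd²) = 5.54×10²⁶/(4π·(6.25×10⁹)²) = 1.129×10⁶ W/m².
For an isothermal sphere, absorbed (1−a)S·πr² = emitted σ·4πr²·T⁴, so T⁴ = (1−a)S/(4σ).
T⁴ = 0.830·1.129×10⁶/(4·5.67×10⁻⁸) = 4.130×10¹² K⁴.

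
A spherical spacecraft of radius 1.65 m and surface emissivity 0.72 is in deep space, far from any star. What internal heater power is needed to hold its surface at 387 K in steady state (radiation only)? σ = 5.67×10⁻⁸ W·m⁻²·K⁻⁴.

P ≈ 31300 W

P = εσ·4πr²·T⁴.
4πr² = 34.21 m²; T⁴ = 2.243×10¹⁰ K⁴.
P = 0.72·5.67×10⁻⁸·34.21·2.243×10¹⁰.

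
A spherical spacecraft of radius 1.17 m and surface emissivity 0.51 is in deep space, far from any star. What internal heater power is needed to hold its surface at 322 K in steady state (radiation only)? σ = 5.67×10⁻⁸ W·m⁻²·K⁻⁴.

P = εσ·4πr²·T⁴.
4πr² = 17.20 m²; T⁴ = 1.075×10¹⁰ K⁴.
P = 0.51·5.67×10⁻⁸·17.20·1.075×10¹⁰.

P ≈ 5350 W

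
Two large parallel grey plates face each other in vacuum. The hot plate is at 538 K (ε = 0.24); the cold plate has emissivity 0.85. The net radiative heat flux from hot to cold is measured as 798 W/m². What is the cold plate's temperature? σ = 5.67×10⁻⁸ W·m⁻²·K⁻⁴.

q = σ(T₁⁴ − T₂⁴)/(1/ε₁ + 1/ε₂ − 1); denominator = 4.343.
T₂⁴ = T₁⁴ − q·(1/ε₁+1/ε₂−1)/σ = 8.378×10¹⁰ − 798·4.343/5.67×10⁻⁸
    = 2.265×10¹⁰ K⁴.

T₂ ≈ 388 K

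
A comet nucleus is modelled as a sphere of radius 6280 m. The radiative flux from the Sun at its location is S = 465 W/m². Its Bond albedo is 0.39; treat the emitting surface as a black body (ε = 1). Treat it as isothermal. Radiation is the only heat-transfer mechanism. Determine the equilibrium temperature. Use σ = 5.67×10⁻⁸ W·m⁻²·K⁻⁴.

T ≈ 188 K

At equilibrium, absorbed power = emitted power.
Absorbing cross-section = πr² = 1.239×10⁸ m²; emitting surface = 4πr² = 4.956×10⁸ m² (ratio 4).
(1−a)S·A_cross = εσ·A_surf·T⁴  ⇒  T⁴ = (1−a)S/(4σ).
T⁴ = 0.610·465/(4·5.67×10⁻⁸) = 1.251×10⁹ K⁴.
T = (1.251×10⁹)^(1/4).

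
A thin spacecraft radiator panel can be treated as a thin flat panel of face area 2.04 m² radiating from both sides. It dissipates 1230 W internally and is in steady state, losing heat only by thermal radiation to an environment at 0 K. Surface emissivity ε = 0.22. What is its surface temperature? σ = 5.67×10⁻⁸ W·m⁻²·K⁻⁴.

Steady state: internal power = radiated power, P = εσA T⁴.
Radiating area A = 2·2.04 = 4.080 m².
T⁴ = P/(εσA) = 1230/(0.22·5.67×10⁻⁸·4.080) = 2.417×10¹⁰ K⁴.
T = (2.417×10¹⁰)^(1/4).

T ≈ 394 K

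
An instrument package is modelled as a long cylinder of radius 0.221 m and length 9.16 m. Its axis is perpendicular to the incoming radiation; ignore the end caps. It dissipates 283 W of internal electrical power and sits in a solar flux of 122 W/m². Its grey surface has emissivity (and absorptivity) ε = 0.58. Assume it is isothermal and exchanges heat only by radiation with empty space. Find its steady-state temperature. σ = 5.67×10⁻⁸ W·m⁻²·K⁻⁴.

T ≈ 192 K

At steady state, absorbed solar power + internal power = radiated power.
Absorbed: α·S·A_cross = 0.58·122·4.049 = 286.5 W (cross-section 2rL).
Total input = 286.5 + 283 = 569.5 W.
Radiated: εσ·A_surf·T⁴ with A_surf = 2πrL = 12.72 m².
T⁴ = 569.5/(0.58·5.67×10⁻⁸·12.72) = 1.361×10⁹ K⁴.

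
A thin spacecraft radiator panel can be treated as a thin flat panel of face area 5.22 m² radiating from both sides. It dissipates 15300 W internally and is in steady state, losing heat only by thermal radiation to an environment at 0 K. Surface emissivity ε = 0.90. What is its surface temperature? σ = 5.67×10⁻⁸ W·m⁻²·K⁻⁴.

T ≈ 412 K

Steady state: internal power = radiated power, P = εσA T⁴.
Radiating area A = 2·5.22 = 10.44 m².
T⁴ = P/(εσA) = 15300/(0.90·5.67×10⁻⁸·10.44) = 2.872×10¹⁰ K⁴.
T = (2.872×10¹⁰)^(1/4).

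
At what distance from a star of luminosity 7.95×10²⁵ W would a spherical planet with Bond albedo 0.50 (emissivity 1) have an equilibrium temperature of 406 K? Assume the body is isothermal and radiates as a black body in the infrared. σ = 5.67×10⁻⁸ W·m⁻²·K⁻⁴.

d ≈ 2.27×10¹⁰ m

For an isothermal black-emitting sphere, (1−a)S·πr² = σ·4πr²·T⁴ ⇒ S = 4σT⁴/(1−a).
S = 4·5.67×10⁻⁸·(406)⁴/0.500 = 12320 W/m².
Flux falls as S = L/(4πd²), so d = √(L/(4πS)) = √(7.95×10²⁵/(4π·12320)).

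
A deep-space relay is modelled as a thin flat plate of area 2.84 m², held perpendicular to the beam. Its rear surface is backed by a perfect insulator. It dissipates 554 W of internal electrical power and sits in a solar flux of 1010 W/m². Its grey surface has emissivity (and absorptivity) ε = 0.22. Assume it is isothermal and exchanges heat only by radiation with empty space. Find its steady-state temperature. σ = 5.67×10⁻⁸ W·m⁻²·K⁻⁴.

At steady state, absorbed solar power + internal power = radiated power.
Absorbed: α·S·A_cross = 0.22·1010·2.840 = 631.0 W (cross-section A).
Total input = 631.0 + 554 = 1185 W.
Radiated: εσ·A_surf·T⁴ with A_surf = A = 2.840 m².
T⁴ = 1185/(0.22·5.67×10⁻⁸·2.840) = 3.345×10¹⁰ K⁴.

T ≈ 428 K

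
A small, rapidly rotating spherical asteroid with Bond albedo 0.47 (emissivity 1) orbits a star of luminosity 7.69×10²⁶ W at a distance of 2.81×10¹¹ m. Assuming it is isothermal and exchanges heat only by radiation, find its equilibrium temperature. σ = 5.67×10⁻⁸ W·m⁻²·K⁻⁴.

First find the stellar flux at distance d: S = L/(4πd²) = 7.69×10²⁶/(4π·(2.81×10¹¹)²) = 775.0 W/m².
For an isothermal sphere, absorbed (1−a)S·πr² = emitted σ·4πr²·T⁴, so T⁴ = (1−a)S/(4σ).
T⁴ = 0.530·775.0/(4·5.67×10⁻⁸) = 1.811×10⁹ K⁴.

T ≈ 206 K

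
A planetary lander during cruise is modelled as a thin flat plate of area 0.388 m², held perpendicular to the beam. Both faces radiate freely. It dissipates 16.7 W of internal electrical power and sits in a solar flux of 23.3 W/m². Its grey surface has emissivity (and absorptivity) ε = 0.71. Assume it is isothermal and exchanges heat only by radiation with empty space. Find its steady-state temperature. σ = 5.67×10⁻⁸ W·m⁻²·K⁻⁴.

T ≈ 165 K

At steady state, absorbed solar power + internal power = radiated power.
Absorbed: α·S·A_cross = 0.71·23.3·0.3880 = 6.419 W (cross-section A).
Total input = 6.419 + 16.7 = 23.12 W.
Radiated: εσ·A_surf·T⁴ with A_surf = 2A = 0.7760 m².
T⁴ = 23.12/(0.71·5.67×10⁻⁸·0.7760) = 7.400×10⁸ K⁴.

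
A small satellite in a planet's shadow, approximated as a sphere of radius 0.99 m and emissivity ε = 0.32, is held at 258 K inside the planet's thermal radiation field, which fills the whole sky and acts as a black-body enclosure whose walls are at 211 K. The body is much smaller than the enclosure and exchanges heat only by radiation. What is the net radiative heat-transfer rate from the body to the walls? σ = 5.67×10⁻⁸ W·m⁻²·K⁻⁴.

P_net ≈ 547 W

For a small grey body in a large enclosure: P_net = εσA(T_body⁴ − T_wall⁴).
A = 4πr² = 12.32 m²; T_body⁴ − T_wall⁴ = 4.431×10⁹ − 1.982×10⁹ = 2.449×10⁹ K⁴.
|P_net| = 0.32·5.67×10⁻⁸·12.32·2.449×10⁹.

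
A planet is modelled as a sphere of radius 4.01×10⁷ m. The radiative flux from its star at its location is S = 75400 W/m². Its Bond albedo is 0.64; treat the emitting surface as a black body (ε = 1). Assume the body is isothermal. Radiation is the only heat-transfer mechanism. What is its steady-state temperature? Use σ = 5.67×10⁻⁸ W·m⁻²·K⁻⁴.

T ≈ 588 K

At equilibrium, absorbed power = emitted power.
Absorbing cross-section = πr² = 5.052×10¹⁵ m²; emitting surface = 4πr² = 2.021×10¹⁶ m² (ratio 4).
(1−a)S·A_cross = εσ·A_surf·T⁴  ⇒  T⁴ = (1−a)S/(4σ).
T⁴ = 0.360·75400/(4·5.67×10⁻⁸) = 1.197×10¹¹ K⁴.
T = (1.197×10¹¹)^(1/4).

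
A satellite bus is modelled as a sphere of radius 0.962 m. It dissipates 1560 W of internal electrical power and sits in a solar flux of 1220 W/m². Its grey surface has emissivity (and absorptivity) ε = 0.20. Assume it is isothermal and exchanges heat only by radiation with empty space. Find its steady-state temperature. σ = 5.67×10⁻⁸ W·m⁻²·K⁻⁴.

T ≈ 362 K

At steady state, absorbed solar power + internal power = radiated power.
Absorbed: α·S·A_cross = 0.20·1220·2.907 = 709.4 W (cross-section πr²).
Total input = 709.4 + 1560 = 2269 W.
Radiated: εσ·A_surf·T⁴ with A_surf = 4πr² = 11.63 m².
T⁴ = 2269/(0.20·5.67×10⁻⁸·11.63) = 1.721×10¹⁰ K⁴.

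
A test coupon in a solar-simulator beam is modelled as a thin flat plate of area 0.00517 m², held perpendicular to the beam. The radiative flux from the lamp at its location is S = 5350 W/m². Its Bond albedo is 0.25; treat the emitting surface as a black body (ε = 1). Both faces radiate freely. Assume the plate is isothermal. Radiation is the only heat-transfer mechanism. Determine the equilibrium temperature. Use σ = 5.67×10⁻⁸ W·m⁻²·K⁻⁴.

T ≈ 434 K

At equilibrium, absorbed power = emitted power.
Absorbing cross-section = A = 0.005170 m²; emitting surface = 2A = 0.01034 m² (ratio 2).
(1−a)S·A_cross = εσ·A_surf·T⁴  ⇒  T⁴ = (1−a)S/(2σ).
T⁴ = 0.750·5350/(2·5.67×10⁻⁸) = 3.538×10¹⁰ K⁴.
T = (3.538×10¹⁰)^(1/4).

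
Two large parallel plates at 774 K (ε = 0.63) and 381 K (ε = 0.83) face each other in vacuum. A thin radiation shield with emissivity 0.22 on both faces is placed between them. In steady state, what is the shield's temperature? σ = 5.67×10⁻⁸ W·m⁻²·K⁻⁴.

In steady state the net flux on the hot side equals that on the cold side.
σ(T₁⁴−T_s⁴)/D₁ = σ(T_s⁴−T₂⁴)/D₂, with D₁ = 1/ε₁+1/ε_s−1 = 5.133, D₂ = 1/ε_s+1/ε₂−1 = 4.750.
Solve for T_s⁴: T_s⁴ = (D₂·T₁⁴ + D₁·T₂⁴)/(D₁+D₂) = 1.834×10¹¹ K⁴.

T_s ≈ 654 K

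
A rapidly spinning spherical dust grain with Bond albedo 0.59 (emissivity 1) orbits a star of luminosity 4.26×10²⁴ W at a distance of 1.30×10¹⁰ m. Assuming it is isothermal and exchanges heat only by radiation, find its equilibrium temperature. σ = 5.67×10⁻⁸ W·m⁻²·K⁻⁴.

T ≈ 245 K

First find the stellar flux at distance d: S = L/(4πd²) = 4.26×10²⁴/(4π·(1.30×10¹⁰)²) = 2006 W/m².
For an isothermal sphere, absorbed (1−a)S·πr² = emitted σ·4πr²·T⁴, so T⁴ = (1−a)S/(4σ).
T⁴ = 0.410·2006/(4·5.67×10⁻⁸) = 3.626×10⁹ K⁴.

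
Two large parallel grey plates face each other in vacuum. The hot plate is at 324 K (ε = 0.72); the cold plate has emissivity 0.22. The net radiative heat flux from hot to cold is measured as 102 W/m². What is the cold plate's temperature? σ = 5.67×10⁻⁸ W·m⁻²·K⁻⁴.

T₂ ≈ 215 K

q = σ(T₁⁴ − T₂⁴)/(1/ε₁ + 1/ε₂ − 1); denominator = 4.934.
T₂⁴ = T₁⁴ − q·(1/ε₁+1/ε₂−1)/σ = 1.102×10¹⁰ − 102·4.934/5.67×10⁻⁸
    = 2.143×10⁹ K⁴.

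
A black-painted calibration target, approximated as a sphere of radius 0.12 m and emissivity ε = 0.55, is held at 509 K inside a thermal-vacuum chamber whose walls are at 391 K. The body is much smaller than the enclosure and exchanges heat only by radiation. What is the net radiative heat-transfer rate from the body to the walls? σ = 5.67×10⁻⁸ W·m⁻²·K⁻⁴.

For a small grey body in a large enclosure: P_net = εσA(T_body⁴ − T_wall⁴).
A = 4πr² = 0.1810 m²; T_body⁴ − T_wall⁴ = 6.712×10¹⁰ − 2.337×10¹⁰ = 4.375×10¹⁰ K⁴.
|P_net| = 0.55·5.67×10⁻⁸·0.1810·4.375×10¹⁰.

P_net ≈ 247 W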